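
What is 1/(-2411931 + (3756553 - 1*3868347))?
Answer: -1/2523725 ≈ -3.9624e-7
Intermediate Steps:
1/(-2411931 + (3756553 - 1*3868347)) = 1/(-2411931 + (3756553 - 3868347)) = 1/(-2411931 - 111794) = 1/(-2523725) = -1/2523725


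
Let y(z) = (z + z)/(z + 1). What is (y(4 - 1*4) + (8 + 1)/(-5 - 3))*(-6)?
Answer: 27/4 ≈ 6.7500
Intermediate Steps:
y(z) = 2*z/(1 + z) (y(z) = (2*z)/(1 + z) = 2*z/(1 + z))
(y(4 - 1*4) + (8 + 1)/(-5 - 3))*(-6) = (2*(4 - 1*4)/(1 + (4 - 1*4)) + (8 + 1)/(-5 - 3))*(-6) = (2*(4 - 4)/(1 + (4 - 4)) + 9/(-8))*(-6) = (2*0/(1 + 0) + 9*(-⅛))*(-6) = (2*0/1 - 9/8)*(-6) = (2*0*1 - 9/8)*(-6) = (0 - 9/8)*(-6) = -9/8*(-6) = 27/4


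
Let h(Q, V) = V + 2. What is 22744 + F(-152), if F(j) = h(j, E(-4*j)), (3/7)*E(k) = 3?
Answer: 22753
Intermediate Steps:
E(k) = 7 (E(k) = (7/3)*3 = 7)
h(Q, V) = 2 + V
F(j) = 9 (F(j) = 2 + 7 = 9)
22744 + F(-152) = 22744 + 9 = 22753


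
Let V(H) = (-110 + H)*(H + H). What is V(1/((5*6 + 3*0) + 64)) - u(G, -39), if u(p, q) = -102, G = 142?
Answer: 440297/4418 ≈ 99.660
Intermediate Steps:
V(H) = 2*H*(-110 + H) (V(H) = (-110 + H)*(2*H) = 2*H*(-110 + H))
V(1/((5*6 + 3*0) + 64)) - u(G, -39) = 2*(-110 + 1/((5*6 + 3*0) + 64))/((5*6 + 3*0) + 64) - 1*(-102) = 2*(-110 + 1/((30 + 0) + 64))/((30 + 0) + 64) + 102 = 2*(-110 + 1/(30 + 64))/(30 + 64) + 102 = 2*(-110 + 1/94)/94 + 102 = 2*(1/94)*(-110 + 1/94) + 102 = 2*(1/94)*(-10339/94) + 102 = -10339/4418 + 102 = 440297/4418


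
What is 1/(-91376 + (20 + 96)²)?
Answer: -1/77920 ≈ -1.2834e-5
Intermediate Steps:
1/(-91376 + (20 + 96)²) = 1/(-91376 + 116²) = 1/(-91376 + 13456) = 1/(-77920) = -1/77920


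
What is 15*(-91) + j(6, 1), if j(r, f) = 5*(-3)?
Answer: -1380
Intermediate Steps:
j(r, f) = -15
15*(-91) + j(6, 1) = 15*(-91) - 15 = -1365 - 15 = -1380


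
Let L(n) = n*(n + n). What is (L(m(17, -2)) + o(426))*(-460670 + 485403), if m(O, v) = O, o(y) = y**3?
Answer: 1912092252482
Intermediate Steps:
L(n) = 2*n**2 (L(n) = n*(2*n) = 2*n**2)
(L(m(17, -2)) + o(426))*(-460670 + 485403) = (2*17**2 + 426**3)*(-460670 + 485403) = (2*289 + 77308776)*24733 = (578 + 77308776)*24733 = 77309354*24733 = 1912092252482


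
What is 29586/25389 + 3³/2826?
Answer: 3122057/2657382 ≈ 1.1749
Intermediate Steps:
29586/25389 + 3³/2826 = 29586*(1/25389) + 27*(1/2826) = 9862/8463 + 3/314 = 3122057/2657382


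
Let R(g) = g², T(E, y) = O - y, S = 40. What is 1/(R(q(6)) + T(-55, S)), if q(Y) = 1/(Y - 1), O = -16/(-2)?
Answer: -25/799 ≈ -0.031289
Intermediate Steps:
O = 8 (O = -16*(-½) = 8)
T(E, y) = 8 - y
q(Y) = 1/(-1 + Y)
1/(R(q(6)) + T(-55, S)) = 1/((1/(-1 + 6))² + (8 - 1*40)) = 1/((1/5)² + (8 - 40)) = 1/((⅕)² - 32) = 1/(1/25 - 32) = 1/(-799/25) = -25/799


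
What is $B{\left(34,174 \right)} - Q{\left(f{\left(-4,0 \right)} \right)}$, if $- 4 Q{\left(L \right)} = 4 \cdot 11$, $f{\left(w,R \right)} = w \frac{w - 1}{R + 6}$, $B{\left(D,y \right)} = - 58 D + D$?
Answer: $-1927$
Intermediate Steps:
$B{\left(D,y \right)} = - 57 D$
$f{\left(w,R \right)} = \frac{w \left(-1 + w\right)}{6 + R}$ ($f{\left(w,R \right)} = w \frac{-1 + w}{6 + R} = \frac{w \left(-1 + w\right)}{6 + R}$)
$Q{\left(L \right)} = -11$ ($Q{\left(L \right)} = - \frac{4 \cdot 11}{4} = \left(- \frac{1}{4}\right) 44 = -11$)
$B{\left(34,174 \right)} - Q{\left(f{\left(-4,0 \right)} \right)} = \left(-57\right) 34 - -11 = -1938 + 11 = -1927$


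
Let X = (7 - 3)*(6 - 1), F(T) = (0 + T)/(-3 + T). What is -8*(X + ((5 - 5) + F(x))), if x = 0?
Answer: -160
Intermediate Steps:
F(T) = T/(-3 + T)
X = 20 (X = 4*5 = 20)
-8*(X + ((5 - 5) + F(x))) = -8*(20 + ((5 - 5) + 0/(-3 + 0))) = -8*(20 + (0 + 0/(-3))) = -8*(20 + (0 + 0*(-⅓))) = -8*(20 + (0 + 0)) = -8*(20 + 0) = -8*20 = -160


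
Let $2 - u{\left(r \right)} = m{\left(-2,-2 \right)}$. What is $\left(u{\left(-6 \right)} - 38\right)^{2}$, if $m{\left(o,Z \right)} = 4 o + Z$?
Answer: $676$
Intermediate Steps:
$m{\left(o,Z \right)} = Z + 4 o$
$u{\left(r \right)} = 12$ ($u{\left(r \right)} = 2 - \left(-2 + 4 \left(-2\right)\right) = 2 - \left(-2 - 8\right) = 2 - -10 = 2 + 10 = 12$)
$\left(u{\left(-6 \right)} - 38\right)^{2} = \left(12 - 38\right)^{2} = \left(-26\right)^{2} = 676$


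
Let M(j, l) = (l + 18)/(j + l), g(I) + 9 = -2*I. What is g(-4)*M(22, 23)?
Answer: -41/45 ≈ -0.91111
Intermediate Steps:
g(I) = -9 - 2*I
M(j, l) = (18 + l)/(j + l)
g(-4)*M(22, 23) = (-9 - 2*(-4))*((18 + 23)/(22 + 23)) = (-9 + 8)*(41/45) = -41/45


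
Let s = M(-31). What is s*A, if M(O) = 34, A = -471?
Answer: -16014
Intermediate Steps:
s = 34
s*A = 34*(-471) = -16014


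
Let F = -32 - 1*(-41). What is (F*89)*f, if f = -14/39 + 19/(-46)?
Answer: -369795/598 ≈ -618.39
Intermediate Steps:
F = 9 (F = -32 + 41 = 9)
f = -1385/1794 (f = -14*1/39 + 19*(-1/46) = -14/39 - 19/46 = -1385/1794 ≈ -0.77202)
(F*89)*f = (9*89)*(-1385/1794) = 801*(-1385/1794) = -369795/598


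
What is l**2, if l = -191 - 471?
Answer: 438244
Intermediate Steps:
l = -662
l**2 = (-662)**2 = 438244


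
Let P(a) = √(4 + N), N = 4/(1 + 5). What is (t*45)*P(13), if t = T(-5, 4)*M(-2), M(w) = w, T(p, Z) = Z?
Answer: -120*√42 ≈ -777.69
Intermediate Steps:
N = ⅔ (N = 4/6 = 4*(⅙) = ⅔ ≈ 0.66667)
t = -8 (t = 4*(-2) = -8)
P(a) = √42/3 (P(a) = √(4 + ⅔) = √(14/3) = √42/3)
(t*45)*P(13) = (-8*45)*(√42/3) = -120*√42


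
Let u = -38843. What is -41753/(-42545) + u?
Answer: -1652533682/42545 ≈ -38842.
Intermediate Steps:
-41753/(-42545) + u = -41753/(-42545) - 38843 = -41753*(-1/42545) - 38843 = 41753/42545 - 38843 = -1652533682/42545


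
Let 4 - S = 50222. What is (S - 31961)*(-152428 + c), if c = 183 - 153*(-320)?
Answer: 8487858015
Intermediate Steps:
S = -50218 (S = 4 - 1*50222 = 4 - 50222 = -50218)
c = 49143 (c = 183 + 48960 = 49143)
(S - 31961)*(-152428 + c) = (-50218 - 31961)*(-152428 + 49143) = -82179*(-103285) = 8487858015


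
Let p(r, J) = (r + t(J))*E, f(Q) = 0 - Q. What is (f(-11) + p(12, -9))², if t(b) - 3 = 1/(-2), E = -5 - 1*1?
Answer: 5776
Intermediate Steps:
f(Q) = -Q
E = -6 (E = -5 - 1 = -6)
t(b) = 5/2 (t(b) = 3 + 1/(-2) = 3 - ½ = 5/2)
p(r, J) = -15 - 6*r (p(r, J) = (r + 5/2)*(-6) = (5/2 + r)*(-6) = -15 - 6*r)
(f(-11) + p(12, -9))² = (-1*(-11) + (-15 - 6*12))² = (11 + (-15 - 72))² = (11 - 87)² = (-76)² = 5776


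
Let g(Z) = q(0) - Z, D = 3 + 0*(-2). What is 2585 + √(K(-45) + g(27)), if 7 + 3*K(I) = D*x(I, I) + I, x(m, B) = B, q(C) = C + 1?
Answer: 2585 + I*√795/3 ≈ 2585.0 + 9.3986*I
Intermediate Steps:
D = 3 (D = 3 + 0 = 3)
q(C) = 1 + C
g(Z) = 1 - Z (g(Z) = (1 + 0) - Z = 1 - Z)
K(I) = -7/3 + 4*I/3 (K(I) = -7/3 + (3*I + I)/3 = -7/3 + (4*I)/3 = -7/3 + 4*I/3)
2585 + √(K(-45) + g(27)) = 2585 + √((-7/3 + (4/3)*(-45)) + (1 - 1*27)) = 2585 + √((-7/3 - 60) + (1 - 27)) = 2585 + √(-187/3 - 26) = 2585 + √(-265/3) = 2585 + I*√795/3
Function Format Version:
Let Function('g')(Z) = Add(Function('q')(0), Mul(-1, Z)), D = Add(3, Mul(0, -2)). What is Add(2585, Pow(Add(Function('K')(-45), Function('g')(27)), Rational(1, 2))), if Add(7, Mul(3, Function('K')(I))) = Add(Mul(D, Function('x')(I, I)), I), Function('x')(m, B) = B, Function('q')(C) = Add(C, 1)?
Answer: Add(2585, Mul(Rational(1, 3), I, Pow(795, Rational(1, 2)))) ≈ Add(2585.0, Mul(9.3986, I))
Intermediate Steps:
D = 3 (D = Add(3, 0) = 3)
Function('q')(C) = Add(1, C)
Function('g')(Z) = Add(1, Mul(-1, Z)) (Function('g')(Z) = Add(Add(1, 0), Mul(-1, Z)) = Add(1, Mul(-1, Z)))
Function('K')(I) = Add(Rational(-7, 3), Mul(Rational(4, 3), I)) (Function('K')(I) = Add(Rational(-7, 3), Mul(Rational(1, 3), Add(Mul(3, I), I))) = Add(Rational(-7, 3), Mul(Rational(1, 3), Mul(4, I))) = Add(Rational(-7, 3), Mul(Rational(4, 3), I)))
Add(2585, Pow(Add(Function('K')(-45), Function('g')(27)), Rational(1, 2))) = Add(2585, Pow(Add(Add(Rational(-7, 3), Mul(Rational(4, 3), -45)), Add(1, Mul(-1, 27))), Rational(1, 2))) = Add(2585, Pow(Add(Add(Rational(-7, 3), -60), Add(1, -27)), Rational(1, 2))) = Add(2585, Pow(Add(Rational(-187, 3), -26), Rational(1, 2))) = Add(2585, Pow(Rational(-265, 3), Rational(1, 2))) = Add(2585, Mul(Rational(1, 3), I, Pow(795, Rational(1, 2))))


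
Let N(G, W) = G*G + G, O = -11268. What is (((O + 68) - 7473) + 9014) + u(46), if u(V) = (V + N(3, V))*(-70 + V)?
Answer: -11051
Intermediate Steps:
N(G, W) = G + G² (N(G, W) = G² + G = G + G²)
u(V) = (-70 + V)*(12 + V) (u(V) = (V + 3*(1 + 3))*(-70 + V) = (V + 3*4)*(-70 + V) = (V + 12)*(-70 + V) = (12 + V)*(-70 + V) = (-70 + V)*(12 + V))
(((O + 68) - 7473) + 9014) + u(46) = (((-11268 + 68) - 7473) + 9014) + (-840 + 46² - 58*46) = ((-11200 - 7473) + 9014) + (-840 + 2116 - 2668) = (-18673 + 9014) - 1392 = -9659 - 1392 = -11051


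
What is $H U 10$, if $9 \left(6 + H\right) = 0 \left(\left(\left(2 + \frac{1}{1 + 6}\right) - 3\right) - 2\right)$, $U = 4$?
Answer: $-240$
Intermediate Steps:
$H = -6$ ($H = -6 + \frac{0 \left(\left(\left(2 + \frac{1}{1 + 6}\right) - 3\right) - 2\right)}{9} = -6 + \frac{0 \left(\left(\left(2 + \frac{1}{7}\right) - 3\right) - 2\right)}{9} = -6 + \frac{0 \left(\left(\frac{15}{7} - 3\right) - 2\right)}{9} = -6 + \frac{0 \left(- \frac{6}{7} - 2\right)}{9} = -6 + \frac{0 \left(- \frac{20}{7}\right)}{9} = -6 + \frac{1}{9} \cdot 0 = -6 + 0 = -6$)
$H U 10 = \left(-6\right) 4 \cdot 10 = \left(-24\right) 10 = -240$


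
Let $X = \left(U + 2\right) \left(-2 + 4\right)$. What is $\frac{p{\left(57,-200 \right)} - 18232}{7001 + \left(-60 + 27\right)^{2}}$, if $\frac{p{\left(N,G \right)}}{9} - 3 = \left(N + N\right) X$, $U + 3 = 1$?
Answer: $- \frac{3641}{1618} \approx -2.2503$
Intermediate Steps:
$U = -2$ ($U = -3 + 1 = -2$)
$X = 0$ ($X = \left(-2 + 2\right) \left(-2 + 4\right) = 0 \cdot 2 = 0$)
$p{\left(N,G \right)} = 27$ ($p{\left(N,G \right)} = 27 + 9 \left(N + N\right) 0 = 27 + 9 \cdot 2 N 0 = 27 + 9 \cdot 0 = 27 + 0 = 27$)
$\frac{p{\left(57,-200 \right)} - 18232}{7001 + \left(-60 + 27\right)^{2}} = \frac{27 - 18232}{7001 + \left(-60 + 27\right)^{2}} = - \frac{18205}{7001 + \left(-33\right)^{2}} = - \frac{18205}{7001 + 1089} = - \frac{18205}{8090} = \left(-18205\right) \frac{1}{8090} = - \frac{3641}{1618}$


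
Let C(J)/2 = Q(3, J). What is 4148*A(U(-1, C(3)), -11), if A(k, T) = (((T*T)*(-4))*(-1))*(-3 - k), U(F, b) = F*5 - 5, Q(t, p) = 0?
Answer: 14053424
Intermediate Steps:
C(J) = 0 (C(J) = 2*0 = 0)
U(F, b) = -5 + 5*F (U(F, b) = 5*F - 5 = -5 + 5*F)
A(k, T) = 4*T²*(-3 - k) (A(k, T) = ((T²*(-4))*(-1))*(-3 - k) = (-4*T²*(-1))*(-3 - k) = (4*T²)*(-3 - k) = 4*T²*(-3 - k))
4148*A(U(-1, C(3)), -11) = 4148*(4*(-11)²*(-3 - (-5 + 5*(-1)))) = 4148*(4*121*(-3 - (-5 - 5))) = 4148*(4*121*(-3 - 1*(-10))) = 4148*(4*121*(-3 + 10)) = 4148*(4*121*7) = 4148*3388 = 14053424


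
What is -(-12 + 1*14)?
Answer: -2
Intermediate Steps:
-(-12 + 1*14) = -(-12 + 14) = -1*2 = -2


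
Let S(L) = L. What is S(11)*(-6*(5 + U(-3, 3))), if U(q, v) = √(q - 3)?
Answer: -330 - 66*I*√6 ≈ -330.0 - 161.67*I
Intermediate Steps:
U(q, v) = √(-3 + q)
S(11)*(-6*(5 + U(-3, 3))) = 11*(-6*(5 + √(-3 - 3))) = 11*(-6*(5 + √(-6))) = 11*(-6*(5 + I*√6)) = 11*(-30 - 6*I*√6) = -330 - 66*I*√6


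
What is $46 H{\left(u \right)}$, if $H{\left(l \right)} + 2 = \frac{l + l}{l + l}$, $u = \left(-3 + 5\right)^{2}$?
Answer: $-46$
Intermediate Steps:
$u = 4$ ($u = 2^{2} = 4$)
$H{\left(l \right)} = -1$ ($H{\left(l \right)} = -2 + \frac{l + l}{l + l} = -2 + \frac{2 l}{2 l} = -2 + 2 l \frac{1}{2 l} = -2 + 1 = -1$)
$46 H{\left(u \right)} = 46 \left(-1\right) = -46$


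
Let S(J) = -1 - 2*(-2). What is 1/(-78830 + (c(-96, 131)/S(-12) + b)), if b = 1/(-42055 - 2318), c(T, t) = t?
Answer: -44373/3495985970 ≈ -1.2693e-5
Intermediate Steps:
S(J) = 3 (S(J) = -1 + 4 = 3)
b = -1/44373 (b = 1/(-44373) = -1/44373 ≈ -2.2536e-5)
1/(-78830 + (c(-96, 131)/S(-12) + b)) = 1/(-78830 + (131/3 - 1/44373)) = 1/(-78830 + 1937620/44373) = 1/(-3495985970/44373) = -44373/3495985970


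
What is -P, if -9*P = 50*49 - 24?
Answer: 2426/9 ≈ 269.56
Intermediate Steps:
P = -2426/9 (P = -(50*49 - 24)/9 = -(2450 - 24)/9 = -⅑*2426 = -2426/9 ≈ -269.56)
-P = -1*(-2426/9) = 2426/9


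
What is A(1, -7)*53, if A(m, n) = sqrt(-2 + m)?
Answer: 53*I ≈ 53.0*I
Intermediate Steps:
A(1, -7)*53 = sqrt(-2 + 1)*53 = sqrt(-1)*53 = I*53 = 53*I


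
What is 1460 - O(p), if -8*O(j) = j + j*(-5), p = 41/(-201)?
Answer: 586961/402 ≈ 1460.1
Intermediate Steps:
p = -41/201 (p = 41*(-1/201) = -41/201 ≈ -0.20398)
O(j) = j/2 (O(j) = -(j + j*(-5))/8 = -(j - 5*j)/8 = -(-1)*j/2 = j/2)
1460 - O(p) = 1460 - (-41)/(2*201) = 1460 - 1*(-41/402) = 1460 + 41/402 = 586961/402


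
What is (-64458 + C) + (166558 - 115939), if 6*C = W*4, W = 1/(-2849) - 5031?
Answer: -146948573/8547 ≈ -17193.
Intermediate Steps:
W = -14333320/2849 (W = -1/2849 - 5031 = -14333320/2849 ≈ -5031.0)
C = -28666640/8547 (C = (-14333320/2849*4)/6 = (1/6)*(-57333280/2849) = -28666640/8547 ≈ -3354.0)
(-64458 + C) + (166558 - 115939) = (-64458 - 28666640/8547) + (166558 - 115939) = -579589166/8547 + 50619 = -146948573/8547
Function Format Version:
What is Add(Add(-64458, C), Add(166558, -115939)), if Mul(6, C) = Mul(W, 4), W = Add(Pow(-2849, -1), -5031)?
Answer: Rational(-146948573, 8547) ≈ -17193.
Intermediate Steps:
W = Rational(-14333320, 2849) (W = Add(Rational(-1, 2849), -5031) = Rational(-14333320, 2849) ≈ -5031.0)
C = Rational(-28666640, 8547) (C = Mul(Rational(1, 6), Mul(Rational(-14333320, 2849), 4)) = Mul(Rational(1, 6), Rational(-57333280, 2849)) = Rational(-28666640, 8547) ≈ -3354.0)
Add(Add(-64458, C), Add(166558, -115939)) = Add(Add(-64458, Rational(-28666640, 8547)), Add(166558, -115939)) = Add(Rational(-579589166, 8547), 50619) = Rational(-146948573, 8547)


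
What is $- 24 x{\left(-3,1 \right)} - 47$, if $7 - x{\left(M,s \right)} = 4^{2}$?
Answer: $169$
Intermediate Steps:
$x{\left(M,s \right)} = -9$ ($x{\left(M,s \right)} = 7 - 4^{2} = 7 - 16 = -9$)
$- 24 x{\left(-3,1 \right)} - 47 = \left(-24\right) \left(-9\right) - 47 = 216 - 47 = 169$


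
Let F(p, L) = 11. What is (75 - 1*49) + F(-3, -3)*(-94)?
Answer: -1008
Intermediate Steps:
(75 - 1*49) + F(-3, -3)*(-94) = (75 - 1*49) + 11*(-94) = (75 - 49) - 1034 = 26 - 1034 = -1008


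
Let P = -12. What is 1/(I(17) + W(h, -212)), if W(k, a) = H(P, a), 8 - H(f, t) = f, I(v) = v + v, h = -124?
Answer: 1/54 ≈ 0.018519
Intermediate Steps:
I(v) = 2*v
H(f, t) = 8 - f
W(k, a) = 20 (W(k, a) = 8 - 1*(-12) = 8 + 12 = 20)
1/(I(17) + W(h, -212)) = 1/(2*17 + 20) = 1/(34 + 20) = 1/54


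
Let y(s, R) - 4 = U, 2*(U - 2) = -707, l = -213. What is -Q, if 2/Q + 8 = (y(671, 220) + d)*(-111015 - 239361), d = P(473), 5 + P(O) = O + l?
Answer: -1/16204886 ≈ -6.1710e-8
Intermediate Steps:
U = -703/2 (U = 2 + (½)*(-707) = 2 - 707/2 = -703/2 ≈ -351.50)
y(s, R) = -695/2 (y(s, R) = 4 - 703/2 = -695/2)
P(O) = -218 + O (P(O) = -5 + (O - 213) = -5 + (-213 + O) = -218 + O)
d = 255 (d = -218 + 473 = 255)
Q = 1/16204886 (Q = 2/(-8 + (-695/2 + 255)*(-111015 - 239361)) = 2/(-8 - 185/2*(-350376)) = 2/(-8 + 32409780) = 2/32409772 = 2*(1/32409772) = 1/16204886 ≈ 6.1710e-8)
-Q = -1*1/16204886 = -1/16204886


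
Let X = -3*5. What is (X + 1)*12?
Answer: -168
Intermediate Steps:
X = -15
(X + 1)*12 = (-15 + 1)*12 = -14*12 = -168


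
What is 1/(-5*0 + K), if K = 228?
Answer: 1/228 ≈ 0.0043860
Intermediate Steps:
1/(-5*0 + K) = 1/(-5*0 + 228) = 1/(0 + 228) = 1/228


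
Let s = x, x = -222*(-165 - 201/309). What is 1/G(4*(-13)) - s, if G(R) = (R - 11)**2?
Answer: -15033635213/408807 ≈ -36774.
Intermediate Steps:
G(R) = (-11 + R)**2
x = 3787764/103 (x = -222*(-165 - 201*1/309) = -222*(-165 - 67/103) = -222*(-17062/103) = 3787764/103 ≈ 36774.)
s = 3787764/103 ≈ 36774.
1/G(4*(-13)) - s = 1/((-11 + 4*(-13))**2) - 1*3787764/103 = 1/((-11 - 52)**2) - 3787764/103 = 1/((-63)**2) - 3787764/103 = 1/3969 - 3787764/103 = -15033635213/408807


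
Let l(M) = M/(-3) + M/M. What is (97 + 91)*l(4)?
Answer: -188/3 ≈ -62.667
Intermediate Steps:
l(M) = 1 - M/3 (l(M) = M*(-1/3) + 1 = -M/3 + 1 = 1 - M/3)
(97 + 91)*l(4) = (97 + 91)*(1 - 1/3*4) = 188*(1 - 4/3) = 188*(-1/3) = -188/3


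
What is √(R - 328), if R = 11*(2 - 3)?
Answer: I*√339 ≈ 18.412*I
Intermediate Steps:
R = -11 (R = 11*(-1) = -11)
√(R - 328) = √(-11 - 328) = √(-339) = I*√339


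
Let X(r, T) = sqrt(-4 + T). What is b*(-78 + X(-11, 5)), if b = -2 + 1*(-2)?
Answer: 308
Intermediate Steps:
b = -4 (b = -2 - 2 = -4)
b*(-78 + X(-11, 5)) = -4*(-78 + sqrt(-4 + 5)) = -4*(-78 + sqrt(1)) = -4*(-78 + 1) = -4*(-77) = 308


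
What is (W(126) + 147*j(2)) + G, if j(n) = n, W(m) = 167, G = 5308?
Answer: 5769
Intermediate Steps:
(W(126) + 147*j(2)) + G = (167 + 147*2) + 5308 = (167 + 294) + 5308 = 461 + 5308 = 5769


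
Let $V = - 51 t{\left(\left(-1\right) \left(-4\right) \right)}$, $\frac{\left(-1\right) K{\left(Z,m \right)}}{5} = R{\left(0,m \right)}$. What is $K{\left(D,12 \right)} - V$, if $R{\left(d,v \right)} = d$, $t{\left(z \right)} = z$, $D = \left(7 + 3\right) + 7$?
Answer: $204$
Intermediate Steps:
$D = 17$ ($D = 10 + 7 = 17$)
$K{\left(Z,m \right)} = 0$ ($K{\left(Z,m \right)} = \left(-5\right) 0 = 0$)
$V = -204$ ($V = - 51 \left(\left(-1\right) \left(-4\right)\right) = \left(-51\right) 4 = -204$)
$K{\left(D,12 \right)} - V = 0 - -204 = 0 + 204 = 204$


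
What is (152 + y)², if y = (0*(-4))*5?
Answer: 23104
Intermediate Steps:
y = 0 (y = 0*5 = 0)
(152 + y)² = (152 + 0)² = 152² = 23104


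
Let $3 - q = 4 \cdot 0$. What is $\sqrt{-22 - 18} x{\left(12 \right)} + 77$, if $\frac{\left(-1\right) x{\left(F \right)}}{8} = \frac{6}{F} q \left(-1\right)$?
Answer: $77 + 24 i \sqrt{10} \approx 77.0 + 75.895 i$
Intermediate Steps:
$q = 3$ ($q = 3 - 4 \cdot 0 = 3 - 0 = 3 + 0 = 3$)
$x{\left(F \right)} = \frac{144}{F}$ ($x{\left(F \right)} = - 8 \frac{6}{F} 3 \left(-1\right) = - 8 \frac{18}{F} \left(-1\right) = - 8 \left(- \frac{18}{F}\right) = \frac{144}{F}$)
$\sqrt{-22 - 18} x{\left(12 \right)} + 77 = \sqrt{-22 - 18} \cdot \frac{144}{12} + 77 = \sqrt{-40} \cdot 144 \cdot \frac{1}{12} + 77 = 2 i \sqrt{10} \cdot 12 + 77 = 24 i \sqrt{10} + 77 = 77 + 24 i \sqrt{10}$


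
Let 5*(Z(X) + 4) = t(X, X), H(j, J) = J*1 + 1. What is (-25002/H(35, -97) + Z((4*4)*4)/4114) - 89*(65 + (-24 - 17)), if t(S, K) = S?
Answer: -28058383/14960 ≈ -1875.6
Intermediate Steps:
H(j, J) = 1 + J (H(j, J) = J + 1 = 1 + J)
Z(X) = -4 + X/5
(-25002/H(35, -97) + Z((4*4)*4)/4114) - 89*(65 + (-24 - 17)) = (-25002/(1 - 97) + (-4 + ((4*4)*4)/5)/4114) - 89*(65 + (-24 - 17)) = (-25002/(-96) + (-4 + (16*4)/5)*(1/4114)) - 89*(65 - 41) = (-25002*(-1/96) + (-4 + (⅕)*64)*(1/4114)) - 89*24 = (4167/16 + (-4 + 64/5)*(1/4114)) - 2136 = (4167/16 + (44/5)*(1/4114)) - 2136 = (4167/16 + 2/935) - 2136 = 3896177/14960 - 2136 = -28058383/14960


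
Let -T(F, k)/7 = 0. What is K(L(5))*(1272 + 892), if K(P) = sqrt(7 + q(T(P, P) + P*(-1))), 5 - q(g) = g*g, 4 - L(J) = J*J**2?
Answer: 2164*I*sqrt(14629) ≈ 2.6174e+5*I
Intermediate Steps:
T(F, k) = 0 (T(F, k) = -7*0 = 0)
L(J) = 4 - J**3 (L(J) = 4 - J*J**2 = 4 - J**3)
q(g) = 5 - g**2 (q(g) = 5 - g*g = 5 - g**2)
K(P) = sqrt(12 - P**2) (K(P) = sqrt(7 + (5 - (0 + P*(-1))**2)) = sqrt(7 + (5 - (0 - P)**2)) = sqrt(7 + (5 - (-P)**2)) = sqrt(7 + (5 - P**2)) = sqrt(12 - P**2))
K(L(5))*(1272 + 892) = sqrt(12 - (4 - 1*5**3)**2)*(1272 + 892) = sqrt(12 - (4 - 1*125)**2)*2164 = sqrt(12 - (4 - 125)**2)*2164 = sqrt(12 - 1*(-121)**2)*2164 = sqrt(12 - 1*14641)*2164 = sqrt(12 - 14641)*2164 = sqrt(-14629)*2164 = (I*sqrt(14629))*2164 = 2164*I*sqrt(14629)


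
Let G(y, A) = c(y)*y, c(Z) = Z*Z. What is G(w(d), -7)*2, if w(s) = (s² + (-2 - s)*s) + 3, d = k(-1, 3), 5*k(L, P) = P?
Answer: 1458/125 ≈ 11.664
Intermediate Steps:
k(L, P) = P/5
d = ⅗ (d = (⅕)*3 = ⅗ ≈ 0.60000)
w(s) = 3 + s² + s*(-2 - s) (w(s) = (s² + s*(-2 - s)) + 3 = 3 + s² + s*(-2 - s))
c(Z) = Z²
G(y, A) = y³ (G(y, A) = y²*y = y³)
G(w(d), -7)*2 = (3 - 2*⅗)³*2 = (3 - 6/5)³*2 = (9/5)³*2 = (729/125)*2 = 1458/125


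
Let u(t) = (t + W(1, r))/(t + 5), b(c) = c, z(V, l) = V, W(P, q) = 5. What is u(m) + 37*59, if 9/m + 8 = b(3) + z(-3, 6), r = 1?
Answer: 2184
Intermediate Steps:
m = -9/8 (m = 9/(-8 + (3 - 3)) = 9/(-8 + 0) = 9/(-8) = 9*(-⅛) = -9/8 ≈ -1.1250)
u(t) = 1 (u(t) = (t + 5)/(t + 5) = (5 + t)/(5 + t) = 1)
u(m) + 37*59 = 1 + 37*59 = 1 + 2183 = 2184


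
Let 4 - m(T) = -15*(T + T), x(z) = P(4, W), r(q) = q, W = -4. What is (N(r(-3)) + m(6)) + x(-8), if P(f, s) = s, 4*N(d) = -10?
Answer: 355/2 ≈ 177.50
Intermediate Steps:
N(d) = -5/2 (N(d) = (¼)*(-10) = -5/2)
x(z) = -4
m(T) = 4 + 30*T (m(T) = 4 - (-15)*(T + T) = 4 - (-15)*2*T = 4 - (-30)*T = 4 + 30*T)
(N(r(-3)) + m(6)) + x(-8) = (-5/2 + (4 + 30*6)) - 4 = (-5/2 + (4 + 180)) - 4 = (-5/2 + 184) - 4 = 363/2 - 4 = 355/2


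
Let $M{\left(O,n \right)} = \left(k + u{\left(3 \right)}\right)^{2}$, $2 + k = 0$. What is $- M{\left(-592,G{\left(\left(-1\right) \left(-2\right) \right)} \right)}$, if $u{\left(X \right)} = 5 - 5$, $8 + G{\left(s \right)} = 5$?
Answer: $-4$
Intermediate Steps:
$G{\left(s \right)} = -3$ ($G{\left(s \right)} = -8 + 5 = -3$)
$k = -2$ ($k = -2 + 0 = -2$)
$u{\left(X \right)} = 0$ ($u{\left(X \right)} = 5 - 5 = 0$)
$M{\left(O,n \right)} = 4$ ($M{\left(O,n \right)} = \left(-2 + 0\right)^{2} = \left(-2\right)^{2} = 4$)
$- M{\left(-592,G{\left(\left(-1\right) \left(-2\right) \right)} \right)} = \left(-1\right) 4 = -4$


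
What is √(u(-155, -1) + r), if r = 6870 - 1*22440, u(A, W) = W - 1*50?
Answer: I*√15621 ≈ 124.98*I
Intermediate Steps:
u(A, W) = -50 + W (u(A, W) = W - 50 = -50 + W)
r = -15570 (r = 6870 - 22440 = -15570)
√(u(-155, -1) + r) = √((-50 - 1) - 15570) = √(-51 - 15570) = √(-15621) = I*√15621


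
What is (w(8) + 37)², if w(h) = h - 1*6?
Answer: 1521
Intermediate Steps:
w(h) = -6 + h (w(h) = h - 6 = -6 + h)
(w(8) + 37)² = ((-6 + 8) + 37)² = (2 + 37)² = 39² = 1521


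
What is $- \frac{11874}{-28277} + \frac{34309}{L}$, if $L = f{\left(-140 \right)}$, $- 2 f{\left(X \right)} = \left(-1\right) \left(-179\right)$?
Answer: $- \frac{1938185740}{5061583} \approx -382.92$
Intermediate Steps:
$f{\left(X \right)} = - \frac{179}{2}$ ($f{\left(X \right)} = - \frac{\left(-1\right) \left(-179\right)}{2} = \left(- \frac{1}{2}\right) 179 = - \frac{179}{2}$)
$L = - \frac{179}{2} \approx -89.5$
$- \frac{11874}{-28277} + \frac{34309}{L} = - \frac{11874}{-28277} + \frac{34309}{- \frac{179}{2}} = \left(-11874\right) \left(- \frac{1}{28277}\right) + 34309 \left(- \frac{2}{179}\right) = \frac{11874}{28277} - \frac{68618}{179} = - \frac{1938185740}{5061583}$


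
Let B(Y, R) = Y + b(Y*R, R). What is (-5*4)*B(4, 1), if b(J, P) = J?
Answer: -160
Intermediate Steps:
B(Y, R) = Y + R*Y (B(Y, R) = Y + Y*R = Y + R*Y)
(-5*4)*B(4, 1) = (-5*4)*(4*(1 + 1)) = -80*2 = -20*8 = -160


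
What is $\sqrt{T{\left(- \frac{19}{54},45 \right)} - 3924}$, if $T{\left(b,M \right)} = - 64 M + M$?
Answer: $3 i \sqrt{751} \approx 82.213 i$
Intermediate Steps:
$T{\left(b,M \right)} = - 63 M$
$\sqrt{T{\left(- \frac{19}{54},45 \right)} - 3924} = \sqrt{\left(-63\right) 45 - 3924} = \sqrt{-2835 - 3924} = \sqrt{-6759} = 3 i \sqrt{751}$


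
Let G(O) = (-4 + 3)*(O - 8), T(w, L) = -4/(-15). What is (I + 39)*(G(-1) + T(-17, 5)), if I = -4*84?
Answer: -13761/5 ≈ -2752.2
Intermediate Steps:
T(w, L) = 4/15 (T(w, L) = -4*(-1/15) = 4/15)
G(O) = 8 - O (G(O) = -(-8 + O) = 8 - O)
I = -336
(I + 39)*(G(-1) + T(-17, 5)) = (-336 + 39)*((8 - 1*(-1)) + 4/15) = -297*((8 + 1) + 4/15) = -297*(9 + 4/15) = -297*139/15 = -13761/5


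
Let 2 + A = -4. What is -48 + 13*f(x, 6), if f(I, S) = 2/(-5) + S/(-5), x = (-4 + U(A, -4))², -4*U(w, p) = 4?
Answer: -344/5 ≈ -68.800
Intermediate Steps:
A = -6 (A = -2 - 4 = -6)
U(w, p) = -1 (U(w, p) = -¼*4 = -1)
x = 25 (x = (-4 - 1)² = (-5)² = 25)
f(I, S) = -⅖ - S/5 (f(I, S) = 2*(-⅕) + S*(-⅕) = -⅖ - S/5)
-48 + 13*f(x, 6) = -48 + 13*(-⅖ - ⅕*6) = -48 + 13*(-⅖ - 6/5) = -48 + 13*(-8/5) = -48 - 104/5 = -344/5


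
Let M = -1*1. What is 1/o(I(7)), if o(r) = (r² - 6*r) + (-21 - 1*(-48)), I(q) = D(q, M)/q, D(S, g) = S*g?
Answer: 1/34 ≈ 0.029412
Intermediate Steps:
M = -1
I(q) = -1 (I(q) = (q*(-1))/q = (-q)/q = -1)
o(r) = 27 + r² - 6*r (o(r) = (r² - 6*r) + (-21 + 48) = (r² - 6*r) + 27 = 27 + r² - 6*r)
1/o(I(7)) = 1/(27 + (-1)² - 6*(-1)) = 1/(27 + 1 + 6) = 1/34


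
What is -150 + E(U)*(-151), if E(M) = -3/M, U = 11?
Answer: -1197/11 ≈ -108.82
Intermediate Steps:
-150 + E(U)*(-151) = -150 - 3/11*(-151) = -150 + 453/11 = -1197/11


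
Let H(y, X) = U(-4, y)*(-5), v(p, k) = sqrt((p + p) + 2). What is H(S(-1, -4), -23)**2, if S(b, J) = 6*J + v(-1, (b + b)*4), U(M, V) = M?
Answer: 400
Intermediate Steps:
v(p, k) = sqrt(2 + 2*p) (v(p, k) = sqrt(2*p + 2) = sqrt(2 + 2*p))
S(b, J) = 6*J (S(b, J) = 6*J + sqrt(2 + 2*(-1)) = 6*J + sqrt(2 - 2) = 6*J + sqrt(0) = 6*J + 0 = 6*J)
H(y, X) = 20 (H(y, X) = -4*(-5) = 20)
H(S(-1, -4), -23)**2 = 20**2 = 400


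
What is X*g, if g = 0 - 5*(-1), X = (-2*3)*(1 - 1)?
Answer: 0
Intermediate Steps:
X = 0 (X = -6*0 = 0)
g = 5 (g = 0 + 5 = 5)
X*g = 0*5 = 0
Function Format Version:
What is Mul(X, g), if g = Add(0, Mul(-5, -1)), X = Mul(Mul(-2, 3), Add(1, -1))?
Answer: 0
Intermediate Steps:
X = 0 (X = Mul(-6, 0) = 0)
g = 5 (g = Add(0, 5) = 5)
Mul(X, g) = Mul(0, 5) = 0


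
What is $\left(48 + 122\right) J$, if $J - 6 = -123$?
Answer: $-19890$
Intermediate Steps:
$J = -117$ ($J = 6 - 123 = -117$)
$\left(48 + 122\right) J = \left(48 + 122\right) \left(-117\right) = 170 \left(-117\right) = -19890$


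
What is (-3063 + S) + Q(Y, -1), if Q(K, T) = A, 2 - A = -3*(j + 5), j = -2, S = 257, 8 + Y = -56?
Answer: -2795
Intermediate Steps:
Y = -64 (Y = -8 - 56 = -64)
A = 11 (A = 2 - (-3)*(-2 + 5) = 2 - (-3)*3 = 2 - 1*(-9) = 2 + 9 = 11)
Q(K, T) = 11
(-3063 + S) + Q(Y, -1) = (-3063 + 257) + 11 = -2806 + 11 = -2795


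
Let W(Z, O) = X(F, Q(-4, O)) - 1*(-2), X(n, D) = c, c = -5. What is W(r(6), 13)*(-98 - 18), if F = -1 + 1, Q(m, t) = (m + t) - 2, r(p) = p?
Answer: 348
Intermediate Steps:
Q(m, t) = -2 + m + t
F = 0
X(n, D) = -5
W(Z, O) = -3 (W(Z, O) = -5 - 1*(-2) = -5 + 2 = -3)
W(r(6), 13)*(-98 - 18) = -3*(-98 - 18) = -3*(-116) = 348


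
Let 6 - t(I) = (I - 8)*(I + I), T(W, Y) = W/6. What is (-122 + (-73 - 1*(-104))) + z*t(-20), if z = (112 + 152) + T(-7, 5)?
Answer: -878662/3 ≈ -2.9289e+5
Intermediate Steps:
T(W, Y) = W/6 (T(W, Y) = W*(1/6) = W/6)
t(I) = 6 - 2*I*(-8 + I) (t(I) = 6 - (I - 8)*(I + I) = 6 - (-8 + I)*2*I = 6 - 2*I*(-8 + I))
z = 1577/6 (z = (112 + 152) + (1/6)*(-7) = 264 - 7/6 = 1577/6 ≈ 262.83)
(-122 + (-73 - 1*(-104))) + z*t(-20) = (-122 + (-73 - 1*(-104))) + 1577*(6 - 2*(-20)**2 + 16*(-20))/6 = (-122 + (-73 + 104)) + 1577*(6 - 2*400 - 320)/6 = (-122 + 31) + 1577*(6 - 800 - 320)/6 = -91 + (1577/6)*(-1114) = -91 - 878389/3 = -878662/3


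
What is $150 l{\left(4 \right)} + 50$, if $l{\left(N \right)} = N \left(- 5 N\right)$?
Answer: $-11950$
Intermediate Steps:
$l{\left(N \right)} = - 5 N^{2}$
$150 l{\left(4 \right)} + 50 = 150 \left(- 5 \cdot 4^{2}\right) + 50 = 150 \left(\left(-5\right) 16\right) + 50 = 150 \left(-80\right) + 50 = -12000 + 50 = -11950$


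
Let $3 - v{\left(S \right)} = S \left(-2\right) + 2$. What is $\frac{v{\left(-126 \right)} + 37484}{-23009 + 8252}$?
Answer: $- \frac{12411}{4919} \approx -2.5231$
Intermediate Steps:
$v{\left(S \right)} = 1 + 2 S$ ($v{\left(S \right)} = 3 - \left(S \left(-2\right) + 2\right) = 3 - \left(- 2 S + 2\right) = 3 - \left(2 - 2 S\right) = 3 + \left(-2 + 2 S\right) = 1 + 2 S$)
$\frac{v{\left(-126 \right)} + 37484}{-23009 + 8252} = \frac{\left(1 + 2 \left(-126\right)\right) + 37484}{-23009 + 8252} = \frac{\left(1 - 252\right) + 37484}{-14757} = \left(-251 + 37484\right) \left(- \frac{1}{14757}\right) = 37233 \left(- \frac{1}{14757}\right) = - \frac{12411}{4919}$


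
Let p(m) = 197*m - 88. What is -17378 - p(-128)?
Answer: 7926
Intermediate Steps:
p(m) = -88 + 197*m
-17378 - p(-128) = -17378 - (-88 + 197*(-128)) = -17378 - (-88 - 25216) = -17378 - 1*(-25304) = -17378 + 25304 = 7926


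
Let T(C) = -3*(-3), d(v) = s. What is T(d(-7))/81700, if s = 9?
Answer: 9/81700 ≈ 0.00011016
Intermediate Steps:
d(v) = 9
T(C) = 9
T(d(-7))/81700 = 9/81700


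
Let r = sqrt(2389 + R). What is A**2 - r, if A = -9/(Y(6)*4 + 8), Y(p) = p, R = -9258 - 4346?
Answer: 81/1024 - I*sqrt(11215) ≈ 0.079102 - 105.9*I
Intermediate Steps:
R = -13604
r = I*sqrt(11215) (r = sqrt(2389 - 13604) = sqrt(-11215) = I*sqrt(11215) ≈ 105.9*I)
A = -9/32 (A = -9/(6*4 + 8) = -9/(24 + 8) = -9/32 ≈ -0.28125)
A**2 - r = (-9/32)**2 - I*sqrt(11215) = 81/1024 - I*sqrt(11215)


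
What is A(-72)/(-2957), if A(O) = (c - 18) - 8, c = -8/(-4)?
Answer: 24/2957 ≈ 0.0081163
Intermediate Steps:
c = 2 (c = -8*(-¼) = 2)
A(O) = -24 (A(O) = (2 - 18) - 8 = -16 - 8 = -24)
A(-72)/(-2957) = -24/(-2957) = -24*(-1/2957) = 24/2957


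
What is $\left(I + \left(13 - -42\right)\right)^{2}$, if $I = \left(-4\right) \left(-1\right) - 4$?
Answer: $3025$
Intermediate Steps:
$I = 0$ ($I = 4 - 4 = 0$)
$\left(I + \left(13 - -42\right)\right)^{2} = \left(0 + \left(13 - -42\right)\right)^{2} = \left(0 + \left(13 + 42\right)\right)^{2} = \left(0 + 55\right)^{2} = 55^{2} = 3025$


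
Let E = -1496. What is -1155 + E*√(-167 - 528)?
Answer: -1155 - 1496*I*√695 ≈ -1155.0 - 39439.0*I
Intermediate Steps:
-1155 + E*√(-167 - 528) = -1155 - 1496*√(-167 - 528) = -1155 - 1496*I*√695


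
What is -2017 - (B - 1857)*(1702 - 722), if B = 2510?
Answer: -641957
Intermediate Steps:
-2017 - (B - 1857)*(1702 - 722) = -2017 - (2510 - 1857)*(1702 - 722) = -2017 - 653*980 = -2017 - 1*639940 = -2017 - 639940 = -641957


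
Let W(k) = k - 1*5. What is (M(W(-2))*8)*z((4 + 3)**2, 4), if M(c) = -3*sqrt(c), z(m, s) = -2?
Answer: 48*I*sqrt(7) ≈ 127.0*I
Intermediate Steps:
W(k) = -5 + k (W(k) = k - 5 = -5 + k)
(M(W(-2))*8)*z((4 + 3)**2, 4) = (-3*sqrt(-5 - 2)*8)*(-2) = (-3*I*sqrt(7)*8)*(-2) = -24*I*sqrt(7)*(-2) = 48*I*sqrt(7)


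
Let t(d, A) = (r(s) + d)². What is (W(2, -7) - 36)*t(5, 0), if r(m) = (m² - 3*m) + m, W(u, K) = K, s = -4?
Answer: -36163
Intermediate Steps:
r(m) = m² - 2*m
t(d, A) = (24 + d)² (t(d, A) = (-4*(-2 - 4) + d)² = (-4*(-6) + d)² = (24 + d)²)
(W(2, -7) - 36)*t(5, 0) = (-7 - 36)*(24 + 5)² = -43*29² = -43*841 = -36163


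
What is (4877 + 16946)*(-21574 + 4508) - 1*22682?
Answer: -372454000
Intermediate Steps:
(4877 + 16946)*(-21574 + 4508) - 1*22682 = 21823*(-17066) - 22682 = -372431318 - 22682 = -372454000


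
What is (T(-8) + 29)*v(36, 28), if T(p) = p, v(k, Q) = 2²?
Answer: 84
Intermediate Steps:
v(k, Q) = 4
(T(-8) + 29)*v(36, 28) = (-8 + 29)*4 = 21*4 = 84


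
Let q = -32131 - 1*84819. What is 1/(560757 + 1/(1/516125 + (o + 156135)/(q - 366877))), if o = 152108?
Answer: 159091434548/89211385847622461 ≈ 1.7833e-6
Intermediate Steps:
q = -116950 (q = -32131 - 84819 = -116950)
1/(560757 + 1/(1/516125 + (o + 156135)/(q - 366877))) = 1/(560757 + 1/(1/516125 + (152108 + 156135)/(-116950 - 366877))) = 1/(560757 + 1/(1/516125 + 308243/(-483827))) = 1/(560757 + 1/(1/516125 + 308243*(-1/483827))) = 1/(560757 + 1/(1/516125 - 308243/483827)) = 1/(560757 + 1/(-159091434548/249715210375)) = 1/(560757 - 249715210375/159091434548) = 1/(89211385847622461/159091434548) = 159091434548/89211385847622461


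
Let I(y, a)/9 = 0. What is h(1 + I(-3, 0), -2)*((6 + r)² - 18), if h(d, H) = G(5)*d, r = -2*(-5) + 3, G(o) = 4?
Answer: 1372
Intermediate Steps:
I(y, a) = 0 (I(y, a) = 9*0 = 0)
r = 13 (r = 10 + 3 = 13)
h(d, H) = 4*d
h(1 + I(-3, 0), -2)*((6 + r)² - 18) = (4*(1 + 0))*((6 + 13)² - 18) = (4*1)*(19² - 18) = 4*(361 - 18) = 4*343 = 1372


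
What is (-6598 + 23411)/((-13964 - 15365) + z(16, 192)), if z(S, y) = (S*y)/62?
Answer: -521203/907663 ≈ -0.57423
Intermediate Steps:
z(S, y) = S*y/62 (z(S, y) = (S*y)*(1/62) = S*y/62)
(-6598 + 23411)/((-13964 - 15365) + z(16, 192)) = (-6598 + 23411)/((-13964 - 15365) + (1/62)*16*192) = 16813/(-29329 + 1536/31) = 16813/(-907663/31) = 16813*(-31/907663) = -521203/907663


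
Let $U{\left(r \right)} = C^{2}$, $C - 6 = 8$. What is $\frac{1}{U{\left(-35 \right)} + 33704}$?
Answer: $\frac{1}{33900} \approx 2.9499 \cdot 10^{-5}$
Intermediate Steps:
$C = 14$ ($C = 6 + 8 = 14$)
$U{\left(r \right)} = 196$ ($U{\left(r \right)} = 14^{2} = 196$)
$\frac{1}{U{\left(-35 \right)} + 33704} = \frac{1}{196 + 33704} = \frac{1}{33900}$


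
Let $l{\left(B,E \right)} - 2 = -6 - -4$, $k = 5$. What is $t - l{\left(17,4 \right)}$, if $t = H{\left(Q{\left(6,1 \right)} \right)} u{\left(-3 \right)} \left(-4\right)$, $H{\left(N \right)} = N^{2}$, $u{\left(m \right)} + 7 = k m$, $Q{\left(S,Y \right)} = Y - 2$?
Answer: $88$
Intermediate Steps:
$l{\left(B,E \right)} = 0$ ($l{\left(B,E \right)} = 2 - 2 = 0$)
$Q{\left(S,Y \right)} = -2 + Y$
$u{\left(m \right)} = -7 + 5 m$
$t = 88$ ($t = \left(-2 + 1\right)^{2} \left(-7 + 5 \left(-3\right)\right) \left(-4\right) = \left(-1\right)^{2} \left(-7 - 15\right) \left(-4\right) = 1 \left(-22\right) \left(-4\right) = \left(-22\right) \left(-4\right) = 88$)
$t - l{\left(17,4 \right)} = 88 - 0 = 88 + 0 = 88$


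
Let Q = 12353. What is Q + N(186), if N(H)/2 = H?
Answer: 12725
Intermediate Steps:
N(H) = 2*H
Q + N(186) = 12353 + 2*186 = 12353 + 372 = 12725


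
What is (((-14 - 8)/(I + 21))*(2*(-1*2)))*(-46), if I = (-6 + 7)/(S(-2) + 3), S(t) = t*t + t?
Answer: -10120/53 ≈ -190.94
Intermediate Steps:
S(t) = t + t² (S(t) = t² + t = t + t²)
I = ⅕ (I = (-6 + 7)/(-2*(1 - 2) + 3) = 1/(-2*(-1) + 3) = 1/(2 + 3) = 1/5 = 1*(⅕) = ⅕ ≈ 0.20000)
(((-14 - 8)/(I + 21))*(2*(-1*2)))*(-46) = (((-14 - 8)/(⅕ + 21))*(2*(-1*2)))*(-46) = ((-22/106/5)*(2*(-2)))*(-46) = (-22*5/106*(-4))*(-46) = -55/53*(-4)*(-46) = (220/53)*(-46) = -10120/53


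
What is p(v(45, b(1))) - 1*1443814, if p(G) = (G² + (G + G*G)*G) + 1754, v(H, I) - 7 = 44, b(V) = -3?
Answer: -1304207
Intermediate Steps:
v(H, I) = 51 (v(H, I) = 7 + 44 = 51)
p(G) = 1754 + G² + G*(G + G²) (p(G) = (G² + (G + G²)*G) + 1754 = (G² + G*(G + G²)) + 1754 = 1754 + G² + G*(G + G²))
p(v(45, b(1))) - 1*1443814 = (1754 + 51³ + 2*51²) - 1*1443814 = (1754 + 132651 + 2*2601) - 1443814 = (1754 + 132651 + 5202) - 1443814 = 139607 - 1443814 = -1304207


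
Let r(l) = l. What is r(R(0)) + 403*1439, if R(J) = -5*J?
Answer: 579917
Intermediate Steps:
r(R(0)) + 403*1439 = -5*0 + 403*1439 = 0 + 579917 = 579917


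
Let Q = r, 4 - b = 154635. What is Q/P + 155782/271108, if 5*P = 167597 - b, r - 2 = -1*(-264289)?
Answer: 102113586109/21839647156 ≈ 4.6756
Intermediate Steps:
r = 264291 (r = 2 - 1*(-264289) = 2 + 264289 = 264291)
b = -154631 (b = 4 - 1*154635 = 4 - 154635 = -154631)
P = 322228/5 (P = (167597 - 1*(-154631))/5 = (167597 + 154631)/5 = (1/5)*322228 = 322228/5 ≈ 64446.)
Q = 264291
Q/P + 155782/271108 = 264291/(322228/5) + 155782/271108 = 264291*(5/322228) + 155782*(1/271108) = 1321455/322228 + 77891/135554 = 102113586109/21839647156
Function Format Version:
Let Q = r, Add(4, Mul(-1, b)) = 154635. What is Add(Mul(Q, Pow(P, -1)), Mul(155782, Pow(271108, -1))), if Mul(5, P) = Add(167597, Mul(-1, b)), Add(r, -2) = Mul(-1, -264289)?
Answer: Rational(102113586109, 21839647156) ≈ 4.6756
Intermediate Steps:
r = 264291 (r = Add(2, Mul(-1, -264289)) = Add(2, 264289) = 264291)
b = -154631 (b = Add(4, Mul(-1, 154635)) = Add(4, -154635) = -154631)
P = Rational(322228, 5) (P = Mul(Rational(1, 5), Add(167597, Mul(-1, -154631))) = Mul(Rational(1, 5), Add(167597, 154631)) = Mul(Rational(1, 5), 322228) = Rational(322228, 5) ≈ 64446.)
Q = 264291
Add(Mul(Q, Pow(P, -1)), Mul(155782, Pow(271108, -1))) = Add(Mul(264291, Pow(Rational(322228, 5), -1)), Mul(155782, Pow(271108, -1))) = Add(Mul(264291, Rational(5, 322228)), Mul(155782, Rational(1, 271108))) = Add(Rational(1321455, 322228), Rational(77891, 135554)) = Rational(102113586109, 21839647156)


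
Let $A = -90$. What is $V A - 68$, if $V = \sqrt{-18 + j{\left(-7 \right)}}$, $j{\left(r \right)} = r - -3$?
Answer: $-68 - 90 i \sqrt{22} \approx -68.0 - 422.14 i$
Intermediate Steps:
$j{\left(r \right)} = 3 + r$ ($j{\left(r \right)} = r + 3 = 3 + r$)
$V = i \sqrt{22}$ ($V = \sqrt{-18 + \left(3 - 7\right)} = \sqrt{-18 - 4} = \sqrt{-22} = i \sqrt{22} \approx 4.6904 i$)
$V A - 68 = i \sqrt{22} \left(-90\right) - 68 = - 90 i \sqrt{22} - 68 = -68 - 90 i \sqrt{22}$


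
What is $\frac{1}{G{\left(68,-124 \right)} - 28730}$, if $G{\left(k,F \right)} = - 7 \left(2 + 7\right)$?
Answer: $- \frac{1}{28793} \approx -3.4731 \cdot 10^{-5}$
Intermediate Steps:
$G{\left(k,F \right)} = -63$ ($G{\left(k,F \right)} = \left(-7\right) 9 = -63$)
$\frac{1}{G{\left(68,-124 \right)} - 28730} = \frac{1}{-63 - 28730} = \frac{1}{-28793} = - \frac{1}{28793}$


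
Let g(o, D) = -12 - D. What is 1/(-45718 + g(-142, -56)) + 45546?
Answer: 2080268003/45674 ≈ 45546.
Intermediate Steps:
1/(-45718 + g(-142, -56)) + 45546 = 1/(-45718 + (-12 - 1*(-56))) + 45546 = 1/(-45718 + (-12 + 56)) + 45546 = 1/(-45718 + 44) + 45546 = 1/(-45674) + 45546 = -1/45674 + 45546 = 2080268003/45674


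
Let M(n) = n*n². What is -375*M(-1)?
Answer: 375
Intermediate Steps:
M(n) = n³
-375*M(-1) = -375*(-1)³ = -375*(-1) = 375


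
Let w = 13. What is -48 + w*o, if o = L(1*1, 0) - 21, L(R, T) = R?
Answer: -308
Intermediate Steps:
o = -20 (o = 1*1 - 21 = 1 - 21 = -20)
-48 + w*o = -48 + 13*(-20) = -48 - 260 = -308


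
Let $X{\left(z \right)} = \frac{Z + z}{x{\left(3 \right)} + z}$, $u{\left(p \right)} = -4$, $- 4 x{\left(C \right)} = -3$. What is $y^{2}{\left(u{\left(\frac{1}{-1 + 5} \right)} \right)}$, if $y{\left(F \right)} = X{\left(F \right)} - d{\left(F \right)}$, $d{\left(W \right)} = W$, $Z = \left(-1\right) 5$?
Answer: $\frac{7744}{169} \approx 45.823$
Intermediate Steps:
$x{\left(C \right)} = \frac{3}{4}$ ($x{\left(C \right)} = \left(- \frac{1}{4}\right) \left(-3\right) = \frac{3}{4}$)
$Z = -5$
$X{\left(z \right)} = \frac{-5 + z}{\frac{3}{4} + z}$
$y{\left(F \right)} = - F + \frac{4 \left(-5 + F\right)}{3 + 4 F}$ ($y{\left(F \right)} = \frac{4 \left(-5 + F\right)}{3 + 4 F} - F = - F + \frac{4 \left(-5 + F\right)}{3 + 4 F}$)
$y^{2}{\left(u{\left(\frac{1}{-1 + 5} \right)} \right)} = \left(\frac{-20 - 4 - 4 \left(-4\right)^{2}}{3 + 4 \left(-4\right)}\right)^{2} = \left(\frac{-20 - 4 - 64}{3 - 16}\right)^{2} = \left(\frac{-20 - 4 - 64}{-13}\right)^{2} = \left(\left(- \frac{1}{13}\right) \left(-88\right)\right)^{2} = \left(\frac{88}{13}\right)^{2} = \frac{7744}{169}$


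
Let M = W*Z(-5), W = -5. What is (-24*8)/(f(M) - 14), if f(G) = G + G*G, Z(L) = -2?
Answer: -2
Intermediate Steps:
M = 10 (M = -5*(-2) = 10)
f(G) = G + G²
(-24*8)/(f(M) - 14) = (-24*8)/(10*(1 + 10) - 14) = -192/(10*11 - 14) = -192/(110 - 14) = -192/96 = -192*1/96 = -2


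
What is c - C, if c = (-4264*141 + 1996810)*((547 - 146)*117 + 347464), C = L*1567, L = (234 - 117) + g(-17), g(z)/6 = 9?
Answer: 550392334309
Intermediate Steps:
g(z) = 54 (g(z) = 6*9 = 54)
L = 171 (L = (234 - 117) + 54 = 117 + 54 = 171)
C = 267957 (C = 171*1567 = 267957)
c = 550392602266 (c = (-601224 + 1996810)*(401*117 + 347464) = 1395586*(46917 + 347464) = 1395586*394381 = 550392602266)
c - C = 550392602266 - 1*267957 = 550392602266 - 267957 = 550392334309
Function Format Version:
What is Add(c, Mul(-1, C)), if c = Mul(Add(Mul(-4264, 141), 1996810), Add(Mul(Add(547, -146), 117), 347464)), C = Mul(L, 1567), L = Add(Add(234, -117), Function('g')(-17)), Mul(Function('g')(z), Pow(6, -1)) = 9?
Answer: 550392334309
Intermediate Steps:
Function('g')(z) = 54 (Function('g')(z) = Mul(6, 9) = 54)
L = 171 (L = Add(Add(234, -117), 54) = Add(117, 54) = 171)
C = 267957 (C = Mul(171, 1567) = 267957)
c = 550392602266 (c = Mul(Add(-601224, 1996810), Add(Mul(401, 117), 347464)) = Mul(1395586, Add(46917, 347464)) = Mul(1395586, 394381) = 550392602266)
Add(c, Mul(-1, C)) = Add(550392602266, Mul(-1, 267957)) = Add(550392602266, -267957) = 550392334309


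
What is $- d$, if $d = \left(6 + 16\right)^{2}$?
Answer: $-484$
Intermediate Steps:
$d = 484$ ($d = 22^{2} = 484$)
$- d = \left(-1\right) 484 = -484$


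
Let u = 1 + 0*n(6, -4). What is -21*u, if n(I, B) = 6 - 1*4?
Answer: -21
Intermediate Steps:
n(I, B) = 2 (n(I, B) = 6 - 4 = 2)
u = 1 (u = 1 + 0*2 = 1 + 0 = 1)
-21*u = -21*1 = -21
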